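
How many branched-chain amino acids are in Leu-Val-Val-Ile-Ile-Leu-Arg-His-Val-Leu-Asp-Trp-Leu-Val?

V, L, and I make up the branched-chain aliphatic group.
Matching residues: Leu1, Val2, Val3, Ile4, Ile5, Leu6, Val9, Leu10, Leu13, Val14.

10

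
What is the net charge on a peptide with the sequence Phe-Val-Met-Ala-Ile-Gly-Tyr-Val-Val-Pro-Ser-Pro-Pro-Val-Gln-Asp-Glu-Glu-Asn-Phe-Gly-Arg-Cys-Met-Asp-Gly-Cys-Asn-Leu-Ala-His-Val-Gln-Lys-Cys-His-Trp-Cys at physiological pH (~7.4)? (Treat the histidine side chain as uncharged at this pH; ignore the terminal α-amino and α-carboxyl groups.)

-2

Near pH 7.4, K and R contribute +1 each, D and E contribute −1 each, and every other side chain (His included, as stated) is uncharged.
Positive (K, R): Arg22, Lys34 → +2.
Negative (D, E): Asp16, Glu17, Glu18, Asp25 → −4.
Net charge = (+2) + (−4) = −2.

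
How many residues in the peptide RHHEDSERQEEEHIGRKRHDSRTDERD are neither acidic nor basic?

6

Acidic: D, E. Basic: K, R, H. All other residues are neither.
Matching residues: S6, Q9, I14, G15, S21, T23.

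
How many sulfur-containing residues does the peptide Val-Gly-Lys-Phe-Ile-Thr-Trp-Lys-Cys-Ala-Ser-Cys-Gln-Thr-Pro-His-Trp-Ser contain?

Cysteine (C, thiol) and methionine (M, thioether) are the two sulfur-containing amino acids.
Matching residues: Cys9, Cys12.

2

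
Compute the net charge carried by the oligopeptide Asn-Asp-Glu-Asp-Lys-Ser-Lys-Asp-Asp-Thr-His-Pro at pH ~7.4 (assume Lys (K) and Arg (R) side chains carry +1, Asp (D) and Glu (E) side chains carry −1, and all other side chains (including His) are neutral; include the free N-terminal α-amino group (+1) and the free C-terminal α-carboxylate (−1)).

-3

Positive (K, R): Lys5, Lys7 → +2.
Negative (D, E): Asp2, Glu3, Asp4, Asp8, Asp9 → −5.
The N-terminus (+1) and C-terminus (−1) cancel.
Net charge = (+2) + (−5) = −3.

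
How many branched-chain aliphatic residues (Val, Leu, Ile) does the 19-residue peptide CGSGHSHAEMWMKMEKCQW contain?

None of the 19 residues belong to this group.

0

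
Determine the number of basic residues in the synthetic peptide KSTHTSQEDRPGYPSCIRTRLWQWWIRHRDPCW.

8

The basic amino acids are Lys (K), Arg (R), and His (H).
Matching residues: K1, H4, R10, R18, R20, R27, H28, R29.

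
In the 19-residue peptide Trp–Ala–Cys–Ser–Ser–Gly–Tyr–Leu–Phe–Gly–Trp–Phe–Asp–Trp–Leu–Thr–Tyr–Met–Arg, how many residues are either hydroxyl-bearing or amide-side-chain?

Hydroxyl-bearing: S, T, Y. Amide-side-chain: N, Q.
Hydroxyl-bearing residues here: Ser4, Ser5, Tyr7, Thr16, Tyr17 (5).
Amide-side-chain residues here: none (0).
The two groups share no amino acid, so total = 5 + 0 = 5.

5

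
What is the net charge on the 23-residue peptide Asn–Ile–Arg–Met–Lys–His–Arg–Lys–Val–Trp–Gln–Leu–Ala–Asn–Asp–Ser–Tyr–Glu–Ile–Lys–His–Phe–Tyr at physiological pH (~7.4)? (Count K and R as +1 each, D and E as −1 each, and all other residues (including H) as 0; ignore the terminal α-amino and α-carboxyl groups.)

Positive (K, R): Arg3, Lys5, Arg7, Lys8, Lys20 → +5.
Negative (D, E): Asp15, Glu18 → −2.
Net charge = (+5) + (−2) = +3.

+3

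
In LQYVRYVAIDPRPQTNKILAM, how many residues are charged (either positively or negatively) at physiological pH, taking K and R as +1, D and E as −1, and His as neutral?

4

Charged side chains at pH ~7.4: K, R (positive); D, E (negative).
Matching residues: R5, D10, R12, K17.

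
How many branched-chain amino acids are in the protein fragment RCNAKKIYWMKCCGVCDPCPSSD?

The BCAAs are Val, Leu, and Ile — aliphatic side chains with a branch point.
Matching residues: I7, V15.

2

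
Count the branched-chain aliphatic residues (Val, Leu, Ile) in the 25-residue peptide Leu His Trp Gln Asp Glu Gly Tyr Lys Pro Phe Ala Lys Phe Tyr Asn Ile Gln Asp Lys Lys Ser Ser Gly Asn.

2

Matching residues: Leu1, Ile17.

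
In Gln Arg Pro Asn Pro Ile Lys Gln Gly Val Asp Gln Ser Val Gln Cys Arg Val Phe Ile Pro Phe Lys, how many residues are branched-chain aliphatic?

Valine (V), leucine (L), and isoleucine (I) are the branched-chain amino acids.
Matching residues: Ile6, Val10, Val14, Val18, Ile20.

5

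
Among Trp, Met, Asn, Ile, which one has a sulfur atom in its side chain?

Met

The sulfur-bearing residues are cysteine (–SH) and methionine (–S–CH₃).
Of the listed options, only Met belongs to this group.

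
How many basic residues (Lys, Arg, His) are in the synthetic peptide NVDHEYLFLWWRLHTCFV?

3

Matching residues: H4, R12, H14.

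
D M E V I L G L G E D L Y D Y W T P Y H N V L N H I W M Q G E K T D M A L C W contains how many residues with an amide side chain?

3

The amide-side-chain residues are Asn (N) and Gln (Q).
Matching residues: N21, N24, Q29.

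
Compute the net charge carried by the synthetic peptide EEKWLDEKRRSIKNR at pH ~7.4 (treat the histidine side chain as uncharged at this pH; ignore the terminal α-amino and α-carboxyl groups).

The side chains ionized at physiological pH are Lys/Arg (+1) and Asp/Glu (−1); with His treated as neutral, nothing else contributes.
Positive (K, R): K3, K8, R9, R10, K13, R15 → +6.
Negative (D, E): E1, E2, D6, E7 → −4.
Net charge = (+6) + (−4) = +2.

+2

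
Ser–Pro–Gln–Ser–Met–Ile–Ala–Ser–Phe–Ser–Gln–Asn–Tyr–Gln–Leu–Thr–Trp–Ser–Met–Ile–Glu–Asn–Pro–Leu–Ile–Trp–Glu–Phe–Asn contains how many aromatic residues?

F, W, and Y each carry an aromatic ring on the side chain.
Matching residues: Phe9, Tyr13, Trp17, Trp26, Phe28.

5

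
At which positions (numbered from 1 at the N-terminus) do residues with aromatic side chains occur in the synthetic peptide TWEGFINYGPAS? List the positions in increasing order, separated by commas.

2, 5, 8

Phenylalanine (F), tryptophan (W), and tyrosine (Y) have aromatic ring side chains.
Matching residues: W2, F5, Y8.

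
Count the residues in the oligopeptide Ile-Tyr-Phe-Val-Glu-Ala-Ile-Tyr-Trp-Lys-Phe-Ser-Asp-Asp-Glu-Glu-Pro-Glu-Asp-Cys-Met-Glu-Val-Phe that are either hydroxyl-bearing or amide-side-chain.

3

Hydroxyl-bearing: S, T, Y. Amide-side-chain: N, Q.
Hydroxyl-bearing residues here: Tyr2, Tyr8, Ser12 (3).
Amide-side-chain residues here: none (0).
The two groups share no amino acid, so total = 3 + 0 = 3.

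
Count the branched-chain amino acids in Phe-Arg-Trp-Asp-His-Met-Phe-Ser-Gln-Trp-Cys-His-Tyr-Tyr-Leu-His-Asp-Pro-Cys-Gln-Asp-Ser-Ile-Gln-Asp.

The BCAAs are Val, Leu, and Ile — aliphatic side chains with a branch point.
Matching residues: Leu15, Ile23.

2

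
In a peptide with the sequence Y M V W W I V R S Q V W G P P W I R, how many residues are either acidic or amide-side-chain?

Acidic: D, E. Amide-side-chain: N, Q.
Acidic residues here: none (0).
Amide-side-chain residues here: Q10 (1).
The two groups share no amino acid, so total = 0 + 1 = 1.

1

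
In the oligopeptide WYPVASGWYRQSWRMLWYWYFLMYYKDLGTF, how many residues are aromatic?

F, W, and Y each carry an aromatic ring on the side chain.
Matching residues: W1, Y2, W8, Y9, W13, W17, Y18, W19, Y20, F21, Y24, Y25, F31.

13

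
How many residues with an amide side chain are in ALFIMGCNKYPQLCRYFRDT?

2

The amide-side-chain residues are Asn (N) and Gln (Q).
Matching residues: N8, Q12.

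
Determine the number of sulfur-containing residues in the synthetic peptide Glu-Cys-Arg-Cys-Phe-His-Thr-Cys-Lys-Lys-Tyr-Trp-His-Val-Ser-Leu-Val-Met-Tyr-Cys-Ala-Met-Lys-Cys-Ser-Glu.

The sulfur-bearing residues are cysteine (–SH) and methionine (–S–CH₃).
Matching residues: Cys2, Cys4, Cys8, Met18, Cys20, Met22, Cys24.

7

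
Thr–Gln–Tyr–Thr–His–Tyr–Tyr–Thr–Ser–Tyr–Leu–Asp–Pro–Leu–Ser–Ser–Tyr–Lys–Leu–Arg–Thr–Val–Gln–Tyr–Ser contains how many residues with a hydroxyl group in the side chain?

14

The –OH-bearing residues are Ser, Thr (aliphatic alcohols), and Tyr (phenol).
Matching residues: Thr1, Tyr3, Thr4, Tyr6, Tyr7, Thr8, Ser9, Tyr10, Ser15, Ser16, Tyr17, Thr21, Tyr24, Ser25.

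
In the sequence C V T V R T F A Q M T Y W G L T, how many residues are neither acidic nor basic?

Acidic: D, E. Basic: K, R, H. All other residues are neither.
Matching residues: C1, V2, T3, V4, T6, F7, A8, Q9, M10, T11, Y12, W13, G14, L15, T16.

15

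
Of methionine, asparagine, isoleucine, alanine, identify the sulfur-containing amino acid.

methionine

The sulfur-bearing residues are cysteine (–SH) and methionine (–S–CH₃).
Of the listed options, only methionine belongs to this group.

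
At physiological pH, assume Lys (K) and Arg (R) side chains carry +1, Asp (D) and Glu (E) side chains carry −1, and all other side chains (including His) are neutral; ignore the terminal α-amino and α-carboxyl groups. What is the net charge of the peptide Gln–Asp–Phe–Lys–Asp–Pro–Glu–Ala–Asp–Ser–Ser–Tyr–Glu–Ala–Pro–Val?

-4

Positive (K, R): Lys4 → +1.
Negative (D, E): Asp2, Asp5, Glu7, Asp9, Glu13 → −5.
Net charge = (+1) + (−5) = −4.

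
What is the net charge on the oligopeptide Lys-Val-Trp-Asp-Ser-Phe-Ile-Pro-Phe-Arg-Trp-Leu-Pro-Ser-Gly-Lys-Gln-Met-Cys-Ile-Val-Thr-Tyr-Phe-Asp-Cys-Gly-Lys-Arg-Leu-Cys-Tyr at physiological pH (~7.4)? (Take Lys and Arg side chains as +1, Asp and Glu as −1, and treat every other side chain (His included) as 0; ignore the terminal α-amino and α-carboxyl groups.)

Positive (K, R): Lys1, Arg10, Lys16, Lys28, Arg29 → +5.
Negative (D, E): Asp4, Asp25 → −2.
Net charge = (+5) + (−2) = +3.

+3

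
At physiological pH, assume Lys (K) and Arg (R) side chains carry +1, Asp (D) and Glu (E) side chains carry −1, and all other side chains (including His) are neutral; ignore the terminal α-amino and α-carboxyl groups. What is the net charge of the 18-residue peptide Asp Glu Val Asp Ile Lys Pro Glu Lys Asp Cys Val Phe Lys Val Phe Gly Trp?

Positive (K, R): Lys6, Lys9, Lys14 → +3.
Negative (D, E): Asp1, Glu2, Asp4, Glu8, Asp10 → −5.
Net charge = (+3) + (−5) = −2.

-2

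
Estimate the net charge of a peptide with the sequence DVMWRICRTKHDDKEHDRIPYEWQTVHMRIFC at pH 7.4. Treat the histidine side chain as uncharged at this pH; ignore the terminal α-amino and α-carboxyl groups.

Near pH 7.4, K and R contribute +1 each, D and E contribute −1 each, and every other side chain (His included, as stated) is uncharged.
Positive (K, R): R5, R8, K10, K14, R18, R29 → +6.
Negative (D, E): D1, D12, D13, E15, D17, E22 → −6.
Net charge = (+6) + (−6) = 0.

0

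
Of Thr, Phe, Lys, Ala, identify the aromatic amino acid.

F, W, and Y each carry an aromatic ring on the side chain.
Of the listed options, only Phe belongs to this group.

Phe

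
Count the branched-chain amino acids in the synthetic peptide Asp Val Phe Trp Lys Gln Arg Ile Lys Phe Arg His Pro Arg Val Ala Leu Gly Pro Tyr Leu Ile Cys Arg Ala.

Valine (V), leucine (L), and isoleucine (I) are the branched-chain amino acids.
Matching residues: Val2, Ile8, Val15, Leu17, Leu21, Ile22.

6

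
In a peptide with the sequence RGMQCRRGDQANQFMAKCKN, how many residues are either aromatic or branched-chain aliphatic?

Aromatic: F, W, Y. Branched-chain aliphatic: I, L, V.
Aromatic residues here: F14 (1).
Branched-chain aliphatic residues here: none (0).
The two groups share no amino acid, so total = 1 + 0 = 1.

1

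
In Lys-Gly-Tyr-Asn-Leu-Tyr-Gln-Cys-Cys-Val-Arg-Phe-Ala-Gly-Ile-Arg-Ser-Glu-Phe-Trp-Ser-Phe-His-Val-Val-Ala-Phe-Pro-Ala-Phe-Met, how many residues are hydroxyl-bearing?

4

S, T, and Y are the three residues with a side-chain hydroxyl.
Matching residues: Tyr3, Tyr6, Ser17, Ser21.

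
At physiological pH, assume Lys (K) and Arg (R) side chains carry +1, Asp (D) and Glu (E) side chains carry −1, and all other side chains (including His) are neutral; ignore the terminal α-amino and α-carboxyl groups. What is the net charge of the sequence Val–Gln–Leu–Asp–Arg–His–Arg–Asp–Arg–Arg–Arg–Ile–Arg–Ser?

+4

Positive (K, R): Arg5, Arg7, Arg9, Arg10, Arg11, Arg13 → +6.
Negative (D, E): Asp4, Asp8 → −2.
Net charge = (+6) + (−2) = +4.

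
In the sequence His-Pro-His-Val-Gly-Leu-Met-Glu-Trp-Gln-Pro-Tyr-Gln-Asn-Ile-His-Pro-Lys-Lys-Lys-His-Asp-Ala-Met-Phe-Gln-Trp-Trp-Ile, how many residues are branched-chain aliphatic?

V, L, and I make up the branched-chain aliphatic group.
Matching residues: Val4, Leu6, Ile15, Ile29.

4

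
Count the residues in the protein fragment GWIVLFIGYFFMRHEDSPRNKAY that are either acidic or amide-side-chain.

Acidic: D, E. Amide-side-chain: N, Q.
Acidic residues here: E15, D16 (2).
Amide-side-chain residues here: N20 (1).
The two groups share no amino acid, so total = 2 + 1 = 3.

3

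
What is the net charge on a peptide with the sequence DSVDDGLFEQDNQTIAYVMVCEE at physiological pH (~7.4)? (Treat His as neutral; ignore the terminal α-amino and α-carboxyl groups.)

Near pH 7.4, K and R contribute +1 each, D and E contribute −1 each, and every other side chain (His included, as stated) is uncharged.
Positive (K, R): none → +0.
Negative (D, E): D1, D4, D5, E9, D11, E22, E23 → −7.
Net charge = (+0) + (−7) = −7.

-7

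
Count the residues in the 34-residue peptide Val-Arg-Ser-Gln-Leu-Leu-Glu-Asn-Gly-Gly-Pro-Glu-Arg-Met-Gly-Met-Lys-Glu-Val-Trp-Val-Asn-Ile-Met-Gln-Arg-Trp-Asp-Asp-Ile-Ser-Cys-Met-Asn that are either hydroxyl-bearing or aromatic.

4

Hydroxyl-bearing: S, T, Y. Aromatic: F, W, Y.
Hydroxyl-bearing residues here: Ser3, Ser31 (2).
Aromatic residues here: Trp20, Trp27 (2).
(Y belongs to both groups, but none appear in this sequence.) Total = 2 + 2 = 4.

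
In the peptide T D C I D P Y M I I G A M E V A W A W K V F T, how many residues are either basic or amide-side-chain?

1

Basic: H, K, R. Amide-side-chain: N, Q.
Basic residues here: K20 (1).
Amide-side-chain residues here: none (0).
The two groups share no amino acid, so total = 1 + 0 = 1.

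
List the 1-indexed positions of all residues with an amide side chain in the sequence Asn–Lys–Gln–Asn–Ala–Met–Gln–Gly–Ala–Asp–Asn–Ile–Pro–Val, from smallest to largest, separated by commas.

Asparagine (N) and glutamine (Q) have uncharged amide side chains.
Matching residues: Asn1, Gln3, Asn4, Gln7, Asn11.

1, 3, 4, 7, 11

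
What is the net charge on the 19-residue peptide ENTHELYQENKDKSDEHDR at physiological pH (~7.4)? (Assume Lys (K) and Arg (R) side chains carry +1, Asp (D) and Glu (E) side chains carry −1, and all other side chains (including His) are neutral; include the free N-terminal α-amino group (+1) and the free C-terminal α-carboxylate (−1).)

-4

Positive (K, R): K11, K13, R19 → +3.
Negative (D, E): E1, E5, E9, D12, D15, E16, D18 → −7.
The N-terminus (+1) and C-terminus (−1) cancel.
Net charge = (+3) + (−7) = −4.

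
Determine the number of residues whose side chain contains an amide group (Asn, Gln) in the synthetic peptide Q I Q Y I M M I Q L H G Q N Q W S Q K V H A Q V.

8

Matching residues: Q1, Q3, Q9, Q13, N14, Q15, Q18, Q23.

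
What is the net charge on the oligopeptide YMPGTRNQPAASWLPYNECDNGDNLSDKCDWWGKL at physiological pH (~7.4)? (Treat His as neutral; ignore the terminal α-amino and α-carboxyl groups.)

-2

At pH ~7.4 the Lys and Arg side chains are protonated (+1), the Asp and Glu side chains are deprotonated (−1), and with His taken as neutral all other side chains carry no charge.
Positive (K, R): R6, K28, K34 → +3.
Negative (D, E): E18, D20, D23, D27, D30 → −5.
Net charge = (+3) + (−5) = −2.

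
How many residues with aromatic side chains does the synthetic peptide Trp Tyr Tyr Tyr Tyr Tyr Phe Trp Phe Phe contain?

10

Phenylalanine (F), tryptophan (W), and tyrosine (Y) have aromatic ring side chains.
Matching residues: Trp1, Tyr2, Tyr3, Tyr4, Tyr5, Tyr6, Phe7, Trp8, Phe9, Phe10.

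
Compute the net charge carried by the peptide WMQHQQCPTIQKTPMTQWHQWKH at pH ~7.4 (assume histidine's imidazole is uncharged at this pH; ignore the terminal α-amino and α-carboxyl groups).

+2

The side chains ionized at physiological pH are Lys/Arg (+1) and Asp/Glu (−1); with His treated as neutral, nothing else contributes.
Positive (K, R): K12, K22 → +2.
Negative (D, E): none → −0.
Net charge = (+2) + (−0) = +2.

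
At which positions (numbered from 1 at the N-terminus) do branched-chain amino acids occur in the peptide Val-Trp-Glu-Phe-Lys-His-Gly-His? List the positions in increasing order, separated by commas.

1

V, L, and I make up the branched-chain aliphatic group.
Matching residues: Val1.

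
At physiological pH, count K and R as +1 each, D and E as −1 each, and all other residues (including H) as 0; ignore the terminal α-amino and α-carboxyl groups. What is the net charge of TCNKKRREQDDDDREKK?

+1

Positive (K, R): K4, K5, R6, R7, R14, K16, K17 → +7.
Negative (D, E): E8, D10, D11, D12, D13, E15 → −6.
Net charge = (+7) + (−6) = +1.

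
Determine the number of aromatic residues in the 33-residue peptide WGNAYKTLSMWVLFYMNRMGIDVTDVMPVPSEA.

5

F, W, and Y each carry an aromatic ring on the side chain.
Matching residues: W1, Y5, W11, F14, Y15.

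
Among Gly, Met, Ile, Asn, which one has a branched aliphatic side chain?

V, L, and I make up the branched-chain aliphatic group.
Of the listed options, only Ile belongs to this group.

Ile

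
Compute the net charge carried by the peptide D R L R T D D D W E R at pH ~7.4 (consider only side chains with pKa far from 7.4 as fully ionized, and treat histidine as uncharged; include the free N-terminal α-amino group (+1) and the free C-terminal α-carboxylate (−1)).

-2

Near pH 7.4, K and R contribute +1 each, D and E contribute −1 each, and every other side chain (His included, as stated) is uncharged.
Positive (K, R): R2, R4, R11 → +3.
Negative (D, E): D1, D6, D7, D8, E10 → −5.
The N-terminus (+1) and C-terminus (−1) cancel.
Net charge = (+3) + (−5) = −2.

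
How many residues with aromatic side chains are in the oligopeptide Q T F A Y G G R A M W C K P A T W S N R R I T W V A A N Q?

5

Phenylalanine (F), tryptophan (W), and tyrosine (Y) have aromatic ring side chains.
Matching residues: F3, Y5, W11, W17, W24.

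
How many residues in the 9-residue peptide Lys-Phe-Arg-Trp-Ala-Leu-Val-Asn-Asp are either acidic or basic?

3

Acidic: D, E. Basic: H, K, R.
Acidic residues here: Asp9 (1).
Basic residues here: Lys1, Arg3 (2).
The two groups share no amino acid, so total = 1 + 2 = 3.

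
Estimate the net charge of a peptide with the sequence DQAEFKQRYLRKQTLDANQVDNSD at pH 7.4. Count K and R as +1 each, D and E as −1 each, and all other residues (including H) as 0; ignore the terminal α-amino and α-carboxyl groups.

-1

Positive (K, R): K6, R8, R11, K12 → +4.
Negative (D, E): D1, E4, D16, D21, D24 → −5.
Net charge = (+4) + (−5) = −1.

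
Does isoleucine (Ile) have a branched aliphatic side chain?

Yes

Valine (V), leucine (L), and isoleucine (I) are the branched-chain amino acids.
Isoleucine is in this group.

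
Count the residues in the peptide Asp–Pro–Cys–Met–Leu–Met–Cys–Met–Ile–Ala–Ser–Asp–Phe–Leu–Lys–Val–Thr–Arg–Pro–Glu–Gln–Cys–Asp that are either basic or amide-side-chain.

3

Basic: H, K, R. Amide-side-chain: N, Q.
Basic residues here: Lys15, Arg18 (2).
Amide-side-chain residues here: Gln21 (1).
The two groups share no amino acid, so total = 2 + 1 = 3.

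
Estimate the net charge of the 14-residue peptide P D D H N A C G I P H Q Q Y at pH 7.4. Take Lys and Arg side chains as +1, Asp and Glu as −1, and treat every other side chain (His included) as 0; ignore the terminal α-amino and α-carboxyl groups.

Positive (K, R): none → +0.
Negative (D, E): D2, D3 → −2.
Net charge = (+0) + (−2) = −2.

-2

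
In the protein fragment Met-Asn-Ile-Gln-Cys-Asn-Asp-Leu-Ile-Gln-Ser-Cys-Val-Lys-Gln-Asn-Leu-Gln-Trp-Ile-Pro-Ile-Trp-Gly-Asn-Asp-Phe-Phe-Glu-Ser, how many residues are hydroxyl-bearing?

S, T, and Y are the three residues with a side-chain hydroxyl.
Matching residues: Ser11, Ser30.

2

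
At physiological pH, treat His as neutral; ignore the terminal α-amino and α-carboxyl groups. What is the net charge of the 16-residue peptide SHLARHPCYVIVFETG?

0

Near pH 7.4, K and R contribute +1 each, D and E contribute −1 each, and every other side chain (His included, as stated) is uncharged.
Positive (K, R): R5 → +1.
Negative (D, E): E14 → −1.
Net charge = (+1) + (−1) = 0.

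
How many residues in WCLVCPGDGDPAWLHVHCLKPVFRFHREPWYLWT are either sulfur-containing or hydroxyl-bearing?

Sulfur-containing: C, M. Hydroxyl-bearing: S, T, Y.
Sulfur-containing residues here: C2, C5, C18 (3).
Hydroxyl-bearing residues here: Y31, T34 (2).
The two groups share no amino acid, so total = 3 + 2 = 5.

5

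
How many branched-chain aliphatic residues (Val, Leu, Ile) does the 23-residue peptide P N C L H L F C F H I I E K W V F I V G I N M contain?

8

Matching residues: L4, L6, I11, I12, V16, I18, V19, I21.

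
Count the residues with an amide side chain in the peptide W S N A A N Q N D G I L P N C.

The amide-side-chain residues are Asn (N) and Gln (Q).
Matching residues: N3, N6, Q7, N8, N14.

5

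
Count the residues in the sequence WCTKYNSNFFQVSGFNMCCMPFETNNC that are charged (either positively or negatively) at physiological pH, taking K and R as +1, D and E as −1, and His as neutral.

Charged side chains at pH ~7.4: K, R (positive); D, E (negative).
Matching residues: K4, E23.

2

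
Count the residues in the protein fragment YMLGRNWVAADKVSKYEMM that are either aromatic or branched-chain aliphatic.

Aromatic: F, W, Y. Branched-chain aliphatic: I, L, V.
Aromatic residues here: Y1, W7, Y16 (3).
Branched-chain aliphatic residues here: L3, V8, V13 (3).
The two groups share no amino acid, so total = 3 + 3 = 6.

6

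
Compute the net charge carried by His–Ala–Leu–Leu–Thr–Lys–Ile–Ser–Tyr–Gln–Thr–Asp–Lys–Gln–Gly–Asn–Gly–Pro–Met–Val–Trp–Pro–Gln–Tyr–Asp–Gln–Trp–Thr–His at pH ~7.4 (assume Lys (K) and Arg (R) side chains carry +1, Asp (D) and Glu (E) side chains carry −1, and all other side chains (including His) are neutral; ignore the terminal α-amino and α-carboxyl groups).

0

Positive (K, R): Lys6, Lys13 → +2.
Negative (D, E): Asp12, Asp25 → −2.
Net charge = (+2) + (−2) = 0.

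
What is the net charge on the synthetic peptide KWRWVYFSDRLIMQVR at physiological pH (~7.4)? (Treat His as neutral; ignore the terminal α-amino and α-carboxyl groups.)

+3

Near pH 7.4, K and R contribute +1 each, D and E contribute −1 each, and every other side chain (His included, as stated) is uncharged.
Positive (K, R): K1, R3, R10, R16 → +4.
Negative (D, E): D9 → −1.
Net charge = (+4) + (−1) = +3.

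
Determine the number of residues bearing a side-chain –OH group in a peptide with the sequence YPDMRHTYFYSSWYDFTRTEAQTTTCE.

The –OH-bearing residues are Ser, Thr (aliphatic alcohols), and Tyr (phenol).
Matching residues: Y1, T7, Y8, Y10, S11, S12, Y14, T17, T19, T23, T24, T25.

12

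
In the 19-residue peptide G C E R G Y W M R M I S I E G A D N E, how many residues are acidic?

Only D (aspartate) and E (glutamate) carry a side-chain carboxylic acid.
Matching residues: E3, E14, D17, E19.

4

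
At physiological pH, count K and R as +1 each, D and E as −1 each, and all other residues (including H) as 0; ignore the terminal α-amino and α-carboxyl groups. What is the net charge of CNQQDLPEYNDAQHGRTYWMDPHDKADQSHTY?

-4

Positive (K, R): R16, K25 → +2.
Negative (D, E): D5, E8, D11, D21, D24, D27 → −6.
Net charge = (+2) + (−6) = −4.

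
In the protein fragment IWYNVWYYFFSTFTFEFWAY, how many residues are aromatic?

12

F, W, and Y each carry an aromatic ring on the side chain.
Matching residues: W2, Y3, W6, Y7, Y8, F9, F10, F13, F15, F17, W18, Y20.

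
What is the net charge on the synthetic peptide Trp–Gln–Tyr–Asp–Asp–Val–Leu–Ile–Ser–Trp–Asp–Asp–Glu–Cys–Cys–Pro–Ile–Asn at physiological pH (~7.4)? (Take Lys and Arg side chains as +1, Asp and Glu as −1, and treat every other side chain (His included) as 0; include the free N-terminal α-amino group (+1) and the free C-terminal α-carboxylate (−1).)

Positive (K, R): none → +0.
Negative (D, E): Asp4, Asp5, Asp11, Asp12, Glu13 → −5.
The N-terminus (+1) and C-terminus (−1) cancel.
Net charge = (+0) + (−5) = −5.

-5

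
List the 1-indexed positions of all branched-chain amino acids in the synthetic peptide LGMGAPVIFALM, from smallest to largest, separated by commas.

1, 7, 8, 11

Valine (V), leucine (L), and isoleucine (I) are the branched-chain amino acids.
Matching residues: L1, V7, I8, L11.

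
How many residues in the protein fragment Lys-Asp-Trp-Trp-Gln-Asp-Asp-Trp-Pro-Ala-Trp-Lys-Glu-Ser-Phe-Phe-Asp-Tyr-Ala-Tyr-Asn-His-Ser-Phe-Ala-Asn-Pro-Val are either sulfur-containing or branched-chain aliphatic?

1

Sulfur-containing: C, M. Branched-chain aliphatic: I, L, V.
Sulfur-containing residues here: none (0).
Branched-chain aliphatic residues here: Val28 (1).
The two groups share no amino acid, so total = 0 + 1 = 1.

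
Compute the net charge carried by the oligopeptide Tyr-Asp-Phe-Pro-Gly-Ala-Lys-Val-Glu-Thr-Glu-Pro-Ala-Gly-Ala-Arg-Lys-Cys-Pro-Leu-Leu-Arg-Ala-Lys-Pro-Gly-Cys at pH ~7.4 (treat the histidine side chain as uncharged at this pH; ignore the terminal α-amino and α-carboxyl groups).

At pH ~7.4 the Lys and Arg side chains are protonated (+1), the Asp and Glu side chains are deprotonated (−1), and with His taken as neutral all other side chains carry no charge.
Positive (K, R): Lys7, Arg16, Lys17, Arg22, Lys24 → +5.
Negative (D, E): Asp2, Glu9, Glu11 → −3.
Net charge = (+5) + (−3) = +2.

+2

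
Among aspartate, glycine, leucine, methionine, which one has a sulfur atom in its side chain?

methionine

Only Cys (C) and Met (M) have a sulfur atom in the side chain.
Of the listed options, only methionine belongs to this group.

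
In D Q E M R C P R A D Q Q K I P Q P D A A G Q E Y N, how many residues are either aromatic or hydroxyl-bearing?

1

Aromatic: F, W, Y. Hydroxyl-bearing: S, T, Y.
Aromatic residues here: Y24 (1).
Hydroxyl-bearing residues here: Y24 (1).
Y is in both groups, so the 1 Y residue must not be double-counted.
Total = 1 + 1 − 1 = 1.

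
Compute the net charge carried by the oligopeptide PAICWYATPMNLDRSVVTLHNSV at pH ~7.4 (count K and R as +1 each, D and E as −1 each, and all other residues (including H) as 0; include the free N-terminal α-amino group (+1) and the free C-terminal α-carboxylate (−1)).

0

Positive (K, R): R14 → +1.
Negative (D, E): D13 → −1.
The N-terminus (+1) and C-terminus (−1) cancel.
Net charge = (+1) + (−1) = 0.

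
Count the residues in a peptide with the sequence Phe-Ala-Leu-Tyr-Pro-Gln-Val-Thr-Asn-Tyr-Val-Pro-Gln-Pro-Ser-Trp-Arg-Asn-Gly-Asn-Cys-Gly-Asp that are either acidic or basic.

Acidic: D, E. Basic: H, K, R.
Acidic residues here: Asp23 (1).
Basic residues here: Arg17 (1).
The two groups share no amino acid, so total = 1 + 1 = 2.

2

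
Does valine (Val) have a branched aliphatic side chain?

V, L, and I make up the branched-chain aliphatic group.
Valine is in this group.

Yes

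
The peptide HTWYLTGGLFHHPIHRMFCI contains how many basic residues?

The basic amino acids are Lys (K), Arg (R), and His (H).
Matching residues: H1, H11, H12, H15, R16.

5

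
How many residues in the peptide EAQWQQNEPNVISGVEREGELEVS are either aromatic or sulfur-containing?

1

Aromatic: F, W, Y. Sulfur-containing: C, M.
Aromatic residues here: W4 (1).
Sulfur-containing residues here: none (0).
The two groups share no amino acid, so total = 1 + 0 = 1.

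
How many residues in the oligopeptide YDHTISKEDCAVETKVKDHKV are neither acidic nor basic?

10

Acidic: D, E. Basic: K, R, H. All other residues are neither.
Matching residues: Y1, T4, I5, S6, C10, A11, V12, T14, V16, V21.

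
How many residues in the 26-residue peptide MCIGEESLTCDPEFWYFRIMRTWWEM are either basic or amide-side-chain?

Basic: H, K, R. Amide-side-chain: N, Q.
Basic residues here: R18, R21 (2).
Amide-side-chain residues here: none (0).
The two groups share no amino acid, so total = 2 + 0 = 2.

2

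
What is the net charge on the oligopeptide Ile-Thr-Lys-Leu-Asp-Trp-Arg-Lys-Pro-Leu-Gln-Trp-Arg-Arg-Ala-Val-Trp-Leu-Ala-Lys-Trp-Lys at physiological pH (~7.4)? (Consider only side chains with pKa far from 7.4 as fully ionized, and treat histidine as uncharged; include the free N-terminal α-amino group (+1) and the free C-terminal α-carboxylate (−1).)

+6

At pH ~7.4 the Lys and Arg side chains are protonated (+1), the Asp and Glu side chains are deprotonated (−1), and with His taken as neutral all other side chains carry no charge.
Positive (K, R): Lys3, Arg7, Lys8, Arg13, Arg14, Lys20, Lys22 → +7.
Negative (D, E): Asp5 → −1.
The N-terminus (+1) and C-terminus (−1) cancel.
Net charge = (+7) + (−1) = +6.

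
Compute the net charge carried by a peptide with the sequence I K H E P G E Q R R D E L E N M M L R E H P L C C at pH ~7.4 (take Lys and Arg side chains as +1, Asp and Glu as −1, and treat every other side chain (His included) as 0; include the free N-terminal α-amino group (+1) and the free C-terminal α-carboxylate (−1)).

Positive (K, R): K2, R9, R10, R19 → +4.
Negative (D, E): E4, E7, D11, E12, E14, E20 → −6.
The N-terminus (+1) and C-terminus (−1) cancel.
Net charge = (+4) + (−6) = −2.

-2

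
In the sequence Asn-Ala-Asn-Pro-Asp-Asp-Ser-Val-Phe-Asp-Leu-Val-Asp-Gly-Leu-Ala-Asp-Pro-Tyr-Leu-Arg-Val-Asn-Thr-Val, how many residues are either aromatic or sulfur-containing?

2

Aromatic: F, W, Y. Sulfur-containing: C, M.
Aromatic residues here: Phe9, Tyr19 (2).
Sulfur-containing residues here: none (0).
The two groups share no amino acid, so total = 2 + 0 = 2.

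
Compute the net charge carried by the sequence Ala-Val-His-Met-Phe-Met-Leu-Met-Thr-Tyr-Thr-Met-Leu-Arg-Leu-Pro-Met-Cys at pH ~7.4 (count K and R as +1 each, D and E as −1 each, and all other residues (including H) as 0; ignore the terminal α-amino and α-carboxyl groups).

Positive (K, R): Arg14 → +1.
Negative (D, E): none → −0.
Net charge = (+1) + (−0) = +1.

+1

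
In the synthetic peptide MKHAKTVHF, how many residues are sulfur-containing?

1

The sulfur-bearing residues are cysteine (–SH) and methionine (–S–CH₃).
Matching residues: M1.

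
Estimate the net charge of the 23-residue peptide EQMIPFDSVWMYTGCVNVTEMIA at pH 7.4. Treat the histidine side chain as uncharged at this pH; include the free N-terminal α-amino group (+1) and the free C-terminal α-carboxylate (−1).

-3

Near pH 7.4, K and R contribute +1 each, D and E contribute −1 each, and every other side chain (His included, as stated) is uncharged.
Positive (K, R): none → +0.
Negative (D, E): E1, D7, E20 → −3.
The N-terminus (+1) and C-terminus (−1) cancel.
Net charge = (+0) + (−3) = −3.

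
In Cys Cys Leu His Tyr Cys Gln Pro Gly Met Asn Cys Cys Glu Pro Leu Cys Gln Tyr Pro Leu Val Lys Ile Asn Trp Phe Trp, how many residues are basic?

2

Lysine (K), arginine (R), and histidine (H) have basic, nitrogen-containing side chains.
Matching residues: His4, Lys23.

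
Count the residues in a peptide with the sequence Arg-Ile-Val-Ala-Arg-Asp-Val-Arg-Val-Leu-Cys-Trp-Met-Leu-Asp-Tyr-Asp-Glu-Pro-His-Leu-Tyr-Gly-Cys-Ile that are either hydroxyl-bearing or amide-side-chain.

2

Hydroxyl-bearing: S, T, Y. Amide-side-chain: N, Q.
Hydroxyl-bearing residues here: Tyr16, Tyr22 (2).
Amide-side-chain residues here: none (0).
The two groups share no amino acid, so total = 2 + 0 = 2.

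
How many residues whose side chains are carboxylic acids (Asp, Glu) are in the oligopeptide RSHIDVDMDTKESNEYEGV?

Matching residues: D5, D7, D9, E12, E15, E17.

6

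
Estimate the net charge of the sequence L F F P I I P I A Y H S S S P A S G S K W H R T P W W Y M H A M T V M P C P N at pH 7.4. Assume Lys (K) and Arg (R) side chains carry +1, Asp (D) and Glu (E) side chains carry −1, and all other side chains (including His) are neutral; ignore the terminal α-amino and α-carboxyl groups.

+2

Positive (K, R): K20, R23 → +2.
Negative (D, E): none → −0.
Net charge = (+2) + (−0) = +2.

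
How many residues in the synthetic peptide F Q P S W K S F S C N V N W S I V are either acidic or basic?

1

Acidic: D, E. Basic: H, K, R.
Acidic residues here: none (0).
Basic residues here: K6 (1).
The two groups share no amino acid, so total = 0 + 1 = 1.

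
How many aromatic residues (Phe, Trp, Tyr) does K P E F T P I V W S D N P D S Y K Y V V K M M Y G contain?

Matching residues: F4, W9, Y16, Y18, Y24.

5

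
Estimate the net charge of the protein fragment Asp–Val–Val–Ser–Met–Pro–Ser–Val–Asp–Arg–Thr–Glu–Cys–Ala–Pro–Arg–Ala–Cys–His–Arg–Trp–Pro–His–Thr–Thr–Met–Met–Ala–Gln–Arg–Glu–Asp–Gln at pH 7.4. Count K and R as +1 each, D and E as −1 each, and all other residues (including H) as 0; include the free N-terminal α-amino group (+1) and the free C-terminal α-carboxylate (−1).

-1

Positive (K, R): Arg10, Arg16, Arg20, Arg30 → +4.
Negative (D, E): Asp1, Asp9, Glu12, Glu31, Asp32 → −5.
The N-terminus (+1) and C-terminus (−1) cancel.
Net charge = (+4) + (−5) = −1.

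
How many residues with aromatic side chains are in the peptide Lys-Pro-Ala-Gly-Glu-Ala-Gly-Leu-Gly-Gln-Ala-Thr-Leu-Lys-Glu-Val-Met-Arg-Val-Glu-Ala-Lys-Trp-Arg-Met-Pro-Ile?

1

Phenylalanine (F), tryptophan (W), and tyrosine (Y) have aromatic ring side chains.
Matching residues: Trp23.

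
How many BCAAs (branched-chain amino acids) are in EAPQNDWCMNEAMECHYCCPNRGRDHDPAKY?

The BCAAs are Val, Leu, and Ile — aliphatic side chains with a branch point.
None of the 31 residues belong to this group.

0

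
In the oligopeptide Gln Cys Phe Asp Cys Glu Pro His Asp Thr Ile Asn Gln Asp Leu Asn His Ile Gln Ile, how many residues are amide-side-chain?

5

Asparagine (N) and glutamine (Q) have uncharged amide side chains.
Matching residues: Gln1, Asn12, Gln13, Asn16, Gln19.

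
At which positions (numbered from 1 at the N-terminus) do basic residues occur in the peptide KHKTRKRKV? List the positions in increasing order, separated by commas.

1, 2, 3, 5, 6, 7, 8

Lysine (K), arginine (R), and histidine (H) have basic, nitrogen-containing side chains.
Matching residues: K1, H2, K3, R5, K6, R7, K8.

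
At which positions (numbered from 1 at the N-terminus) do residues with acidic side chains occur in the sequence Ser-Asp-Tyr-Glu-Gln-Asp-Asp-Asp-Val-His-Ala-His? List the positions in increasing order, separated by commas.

Aspartate (D) and glutamate (E) have carboxylic-acid side chains and are the acidic amino acids.
Matching residues: Asp2, Glu4, Asp6, Asp7, Asp8.

2, 4, 6, 7, 8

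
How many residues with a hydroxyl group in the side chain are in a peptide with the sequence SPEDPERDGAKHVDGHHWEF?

1

Serine (S), threonine (T), and tyrosine (Y) each carry a hydroxyl group on the side chain.
Matching residues: S1.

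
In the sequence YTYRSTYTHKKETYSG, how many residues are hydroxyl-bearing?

10

S, T, and Y are the three residues with a side-chain hydroxyl.
Matching residues: Y1, T2, Y3, S5, T6, Y7, T8, T13, Y14, S15.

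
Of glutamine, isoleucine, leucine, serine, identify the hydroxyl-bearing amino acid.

S, T, and Y are the three residues with a side-chain hydroxyl.
Of the listed options, only serine belongs to this group.

serine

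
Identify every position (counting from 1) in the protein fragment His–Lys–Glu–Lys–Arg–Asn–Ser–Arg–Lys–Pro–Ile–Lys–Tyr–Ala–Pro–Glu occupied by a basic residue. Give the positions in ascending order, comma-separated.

1, 2, 4, 5, 8, 9, 12

The basic amino acids are Lys (K), Arg (R), and His (H).
Matching residues: His1, Lys2, Lys4, Arg5, Arg8, Lys9, Lys12.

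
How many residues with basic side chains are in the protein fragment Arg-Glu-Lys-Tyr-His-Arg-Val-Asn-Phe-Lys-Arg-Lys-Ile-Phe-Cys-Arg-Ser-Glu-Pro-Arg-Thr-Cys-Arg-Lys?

11

K, R, and H are the three residues with basic side chains (ε-amine, guanidinium, and imidazole respectively).
Matching residues: Arg1, Lys3, His5, Arg6, Lys10, Arg11, Lys12, Arg16, Arg20, Arg23, Lys24.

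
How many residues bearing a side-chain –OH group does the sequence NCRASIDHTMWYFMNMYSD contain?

5

Serine (S), threonine (T), and tyrosine (Y) each carry a hydroxyl group on the side chain.
Matching residues: S5, T9, Y12, Y17, S18.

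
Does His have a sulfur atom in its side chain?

No

Only Cys (C) and Met (M) have a sulfur atom in the side chain.
Histidine is not in this group.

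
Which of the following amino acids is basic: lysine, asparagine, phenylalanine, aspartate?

lysine

The basic amino acids are Lys (K), Arg (R), and His (H).
Of the listed options, only lysine belongs to this group.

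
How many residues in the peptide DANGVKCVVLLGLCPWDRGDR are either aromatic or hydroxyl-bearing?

Aromatic: F, W, Y. Hydroxyl-bearing: S, T, Y.
Aromatic residues here: W16 (1).
Hydroxyl-bearing residues here: none (0).
(Y belongs to both groups, but none appear in this sequence.) Total = 1 + 0 = 1.

1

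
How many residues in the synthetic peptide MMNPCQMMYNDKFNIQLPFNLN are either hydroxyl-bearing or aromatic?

Hydroxyl-bearing: S, T, Y. Aromatic: F, W, Y.
Hydroxyl-bearing residues here: Y9 (1).
Aromatic residues here: Y9, F13, F19 (3).
Y is in both groups, so the 1 Y residue must not be double-counted.
Total = 1 + 3 − 1 = 3.

3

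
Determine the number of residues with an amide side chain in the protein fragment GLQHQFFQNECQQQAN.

8

The amide-side-chain residues are Asn (N) and Gln (Q).
Matching residues: Q3, Q5, Q8, N9, Q12, Q13, Q14, N16.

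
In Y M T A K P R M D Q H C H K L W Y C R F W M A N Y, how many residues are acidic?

Only D (aspartate) and E (glutamate) carry a side-chain carboxylic acid.
Matching residues: D9.

1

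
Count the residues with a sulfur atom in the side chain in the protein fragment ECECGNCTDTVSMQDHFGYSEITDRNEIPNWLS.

Only Cys (C) and Met (M) have a sulfur atom in the side chain.
Matching residues: C2, C4, C7, M13.

4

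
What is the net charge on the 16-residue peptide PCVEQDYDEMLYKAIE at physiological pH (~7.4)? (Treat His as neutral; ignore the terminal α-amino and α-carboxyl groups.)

-4

At pH ~7.4 the Lys and Arg side chains are protonated (+1), the Asp and Glu side chains are deprotonated (−1), and with His taken as neutral all other side chains carry no charge.
Positive (K, R): K13 → +1.
Negative (D, E): E4, D6, D8, E9, E16 → −5.
Net charge = (+1) + (−5) = −4.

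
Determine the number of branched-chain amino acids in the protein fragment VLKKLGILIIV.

8

Valine (V), leucine (L), and isoleucine (I) are the branched-chain amino acids.
Matching residues: V1, L2, L5, I7, L8, I9, I10, V11.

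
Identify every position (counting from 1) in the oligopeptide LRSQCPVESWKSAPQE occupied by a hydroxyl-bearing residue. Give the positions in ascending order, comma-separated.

Matching residues: S3, S9, S12.

3, 9, 12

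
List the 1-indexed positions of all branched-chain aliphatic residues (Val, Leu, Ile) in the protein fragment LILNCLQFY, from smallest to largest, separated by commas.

Matching residues: L1, I2, L3, L6.

1, 2, 3, 6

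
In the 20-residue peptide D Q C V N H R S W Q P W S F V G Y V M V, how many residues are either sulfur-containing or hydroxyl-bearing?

Sulfur-containing: C, M. Hydroxyl-bearing: S, T, Y.
Sulfur-containing residues here: C3, M19 (2).
Hydroxyl-bearing residues here: S8, S13, Y17 (3).
The two groups share no amino acid, so total = 2 + 3 = 5.

5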